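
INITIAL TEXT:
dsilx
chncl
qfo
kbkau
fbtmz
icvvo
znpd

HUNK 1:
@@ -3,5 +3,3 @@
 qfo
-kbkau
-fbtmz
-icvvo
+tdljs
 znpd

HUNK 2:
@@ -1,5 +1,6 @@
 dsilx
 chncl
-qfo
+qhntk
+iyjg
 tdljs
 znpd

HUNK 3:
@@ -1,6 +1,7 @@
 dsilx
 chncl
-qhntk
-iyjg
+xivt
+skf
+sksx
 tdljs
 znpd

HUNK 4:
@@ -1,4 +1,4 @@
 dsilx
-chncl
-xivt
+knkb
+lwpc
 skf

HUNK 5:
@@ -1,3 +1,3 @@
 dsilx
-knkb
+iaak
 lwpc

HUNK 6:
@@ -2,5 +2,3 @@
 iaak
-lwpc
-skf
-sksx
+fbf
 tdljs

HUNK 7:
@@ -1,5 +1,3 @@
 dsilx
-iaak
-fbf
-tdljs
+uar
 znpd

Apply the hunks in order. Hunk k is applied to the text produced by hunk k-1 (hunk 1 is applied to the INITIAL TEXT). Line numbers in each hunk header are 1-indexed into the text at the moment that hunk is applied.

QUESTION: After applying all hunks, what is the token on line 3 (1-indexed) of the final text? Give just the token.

Answer: znpd

Derivation:
Hunk 1: at line 3 remove [kbkau,fbtmz,icvvo] add [tdljs] -> 5 lines: dsilx chncl qfo tdljs znpd
Hunk 2: at line 1 remove [qfo] add [qhntk,iyjg] -> 6 lines: dsilx chncl qhntk iyjg tdljs znpd
Hunk 3: at line 1 remove [qhntk,iyjg] add [xivt,skf,sksx] -> 7 lines: dsilx chncl xivt skf sksx tdljs znpd
Hunk 4: at line 1 remove [chncl,xivt] add [knkb,lwpc] -> 7 lines: dsilx knkb lwpc skf sksx tdljs znpd
Hunk 5: at line 1 remove [knkb] add [iaak] -> 7 lines: dsilx iaak lwpc skf sksx tdljs znpd
Hunk 6: at line 2 remove [lwpc,skf,sksx] add [fbf] -> 5 lines: dsilx iaak fbf tdljs znpd
Hunk 7: at line 1 remove [iaak,fbf,tdljs] add [uar] -> 3 lines: dsilx uar znpd
Final line 3: znpd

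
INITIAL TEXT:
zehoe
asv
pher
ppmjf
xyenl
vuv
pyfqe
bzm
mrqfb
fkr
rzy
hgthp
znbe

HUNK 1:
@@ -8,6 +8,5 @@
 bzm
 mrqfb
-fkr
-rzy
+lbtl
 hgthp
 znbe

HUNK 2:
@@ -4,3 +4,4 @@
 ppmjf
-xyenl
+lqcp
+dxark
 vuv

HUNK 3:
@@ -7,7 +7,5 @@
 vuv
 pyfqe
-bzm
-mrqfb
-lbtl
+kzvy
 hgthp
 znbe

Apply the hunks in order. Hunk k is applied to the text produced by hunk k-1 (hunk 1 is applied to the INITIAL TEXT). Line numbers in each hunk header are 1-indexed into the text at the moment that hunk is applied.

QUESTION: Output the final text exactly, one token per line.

Answer: zehoe
asv
pher
ppmjf
lqcp
dxark
vuv
pyfqe
kzvy
hgthp
znbe

Derivation:
Hunk 1: at line 8 remove [fkr,rzy] add [lbtl] -> 12 lines: zehoe asv pher ppmjf xyenl vuv pyfqe bzm mrqfb lbtl hgthp znbe
Hunk 2: at line 4 remove [xyenl] add [lqcp,dxark] -> 13 lines: zehoe asv pher ppmjf lqcp dxark vuv pyfqe bzm mrqfb lbtl hgthp znbe
Hunk 3: at line 7 remove [bzm,mrqfb,lbtl] add [kzvy] -> 11 lines: zehoe asv pher ppmjf lqcp dxark vuv pyfqe kzvy hgthp znbe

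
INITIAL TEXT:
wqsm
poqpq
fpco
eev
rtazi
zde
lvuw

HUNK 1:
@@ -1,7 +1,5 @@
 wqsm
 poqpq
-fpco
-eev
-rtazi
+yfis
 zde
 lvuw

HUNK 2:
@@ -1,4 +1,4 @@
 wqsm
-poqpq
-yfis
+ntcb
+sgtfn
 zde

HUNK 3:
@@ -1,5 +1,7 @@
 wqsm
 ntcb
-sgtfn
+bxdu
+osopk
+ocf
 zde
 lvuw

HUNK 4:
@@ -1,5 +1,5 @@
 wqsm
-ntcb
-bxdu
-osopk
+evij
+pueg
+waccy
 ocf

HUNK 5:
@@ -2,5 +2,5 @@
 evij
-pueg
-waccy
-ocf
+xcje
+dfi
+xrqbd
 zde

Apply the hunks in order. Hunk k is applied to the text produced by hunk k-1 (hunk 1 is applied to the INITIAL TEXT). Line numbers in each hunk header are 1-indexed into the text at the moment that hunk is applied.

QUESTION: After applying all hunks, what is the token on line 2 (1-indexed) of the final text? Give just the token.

Answer: evij

Derivation:
Hunk 1: at line 1 remove [fpco,eev,rtazi] add [yfis] -> 5 lines: wqsm poqpq yfis zde lvuw
Hunk 2: at line 1 remove [poqpq,yfis] add [ntcb,sgtfn] -> 5 lines: wqsm ntcb sgtfn zde lvuw
Hunk 3: at line 1 remove [sgtfn] add [bxdu,osopk,ocf] -> 7 lines: wqsm ntcb bxdu osopk ocf zde lvuw
Hunk 4: at line 1 remove [ntcb,bxdu,osopk] add [evij,pueg,waccy] -> 7 lines: wqsm evij pueg waccy ocf zde lvuw
Hunk 5: at line 2 remove [pueg,waccy,ocf] add [xcje,dfi,xrqbd] -> 7 lines: wqsm evij xcje dfi xrqbd zde lvuw
Final line 2: evij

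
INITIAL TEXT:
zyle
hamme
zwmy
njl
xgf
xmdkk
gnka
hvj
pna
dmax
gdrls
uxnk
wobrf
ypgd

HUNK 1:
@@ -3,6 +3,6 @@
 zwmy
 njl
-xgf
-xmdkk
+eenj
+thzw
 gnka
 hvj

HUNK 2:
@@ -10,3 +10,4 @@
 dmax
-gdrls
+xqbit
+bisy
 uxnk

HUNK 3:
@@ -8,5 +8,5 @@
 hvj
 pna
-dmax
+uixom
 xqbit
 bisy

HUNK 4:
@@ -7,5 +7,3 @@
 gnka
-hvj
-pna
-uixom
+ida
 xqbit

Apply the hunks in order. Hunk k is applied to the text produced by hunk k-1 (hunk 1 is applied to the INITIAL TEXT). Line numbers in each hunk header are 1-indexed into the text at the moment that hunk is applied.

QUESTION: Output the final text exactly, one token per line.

Hunk 1: at line 3 remove [xgf,xmdkk] add [eenj,thzw] -> 14 lines: zyle hamme zwmy njl eenj thzw gnka hvj pna dmax gdrls uxnk wobrf ypgd
Hunk 2: at line 10 remove [gdrls] add [xqbit,bisy] -> 15 lines: zyle hamme zwmy njl eenj thzw gnka hvj pna dmax xqbit bisy uxnk wobrf ypgd
Hunk 3: at line 8 remove [dmax] add [uixom] -> 15 lines: zyle hamme zwmy njl eenj thzw gnka hvj pna uixom xqbit bisy uxnk wobrf ypgd
Hunk 4: at line 7 remove [hvj,pna,uixom] add [ida] -> 13 lines: zyle hamme zwmy njl eenj thzw gnka ida xqbit bisy uxnk wobrf ypgd

Answer: zyle
hamme
zwmy
njl
eenj
thzw
gnka
ida
xqbit
bisy
uxnk
wobrf
ypgd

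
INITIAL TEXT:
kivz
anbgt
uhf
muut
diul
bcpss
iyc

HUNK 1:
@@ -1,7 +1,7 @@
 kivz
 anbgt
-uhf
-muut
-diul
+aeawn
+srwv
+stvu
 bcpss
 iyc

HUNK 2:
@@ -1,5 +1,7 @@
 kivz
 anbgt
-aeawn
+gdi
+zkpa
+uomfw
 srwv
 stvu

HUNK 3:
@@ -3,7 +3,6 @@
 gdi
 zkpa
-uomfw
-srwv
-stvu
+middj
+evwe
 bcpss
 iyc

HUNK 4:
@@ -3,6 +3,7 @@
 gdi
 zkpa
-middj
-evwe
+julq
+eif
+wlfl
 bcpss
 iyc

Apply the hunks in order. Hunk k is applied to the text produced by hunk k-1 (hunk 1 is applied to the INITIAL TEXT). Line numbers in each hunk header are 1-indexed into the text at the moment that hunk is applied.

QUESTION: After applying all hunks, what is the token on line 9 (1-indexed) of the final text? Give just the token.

Hunk 1: at line 1 remove [uhf,muut,diul] add [aeawn,srwv,stvu] -> 7 lines: kivz anbgt aeawn srwv stvu bcpss iyc
Hunk 2: at line 1 remove [aeawn] add [gdi,zkpa,uomfw] -> 9 lines: kivz anbgt gdi zkpa uomfw srwv stvu bcpss iyc
Hunk 3: at line 3 remove [uomfw,srwv,stvu] add [middj,evwe] -> 8 lines: kivz anbgt gdi zkpa middj evwe bcpss iyc
Hunk 4: at line 3 remove [middj,evwe] add [julq,eif,wlfl] -> 9 lines: kivz anbgt gdi zkpa julq eif wlfl bcpss iyc
Final line 9: iyc

Answer: iyc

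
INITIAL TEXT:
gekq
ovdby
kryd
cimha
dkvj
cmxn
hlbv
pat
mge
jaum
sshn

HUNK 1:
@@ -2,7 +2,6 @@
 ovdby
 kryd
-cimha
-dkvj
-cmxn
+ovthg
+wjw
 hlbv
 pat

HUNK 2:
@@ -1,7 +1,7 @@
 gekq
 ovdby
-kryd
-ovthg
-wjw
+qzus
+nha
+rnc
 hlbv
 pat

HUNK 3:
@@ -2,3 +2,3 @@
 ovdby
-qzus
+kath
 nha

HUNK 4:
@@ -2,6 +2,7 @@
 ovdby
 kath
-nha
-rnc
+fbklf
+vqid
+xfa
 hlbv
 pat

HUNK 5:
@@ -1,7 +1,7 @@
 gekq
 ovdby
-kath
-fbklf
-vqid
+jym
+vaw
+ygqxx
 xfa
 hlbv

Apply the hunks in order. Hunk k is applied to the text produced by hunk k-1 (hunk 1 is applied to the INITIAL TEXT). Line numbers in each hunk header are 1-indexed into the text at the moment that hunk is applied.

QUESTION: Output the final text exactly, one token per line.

Answer: gekq
ovdby
jym
vaw
ygqxx
xfa
hlbv
pat
mge
jaum
sshn

Derivation:
Hunk 1: at line 2 remove [cimha,dkvj,cmxn] add [ovthg,wjw] -> 10 lines: gekq ovdby kryd ovthg wjw hlbv pat mge jaum sshn
Hunk 2: at line 1 remove [kryd,ovthg,wjw] add [qzus,nha,rnc] -> 10 lines: gekq ovdby qzus nha rnc hlbv pat mge jaum sshn
Hunk 3: at line 2 remove [qzus] add [kath] -> 10 lines: gekq ovdby kath nha rnc hlbv pat mge jaum sshn
Hunk 4: at line 2 remove [nha,rnc] add [fbklf,vqid,xfa] -> 11 lines: gekq ovdby kath fbklf vqid xfa hlbv pat mge jaum sshn
Hunk 5: at line 1 remove [kath,fbklf,vqid] add [jym,vaw,ygqxx] -> 11 lines: gekq ovdby jym vaw ygqxx xfa hlbv pat mge jaum sshn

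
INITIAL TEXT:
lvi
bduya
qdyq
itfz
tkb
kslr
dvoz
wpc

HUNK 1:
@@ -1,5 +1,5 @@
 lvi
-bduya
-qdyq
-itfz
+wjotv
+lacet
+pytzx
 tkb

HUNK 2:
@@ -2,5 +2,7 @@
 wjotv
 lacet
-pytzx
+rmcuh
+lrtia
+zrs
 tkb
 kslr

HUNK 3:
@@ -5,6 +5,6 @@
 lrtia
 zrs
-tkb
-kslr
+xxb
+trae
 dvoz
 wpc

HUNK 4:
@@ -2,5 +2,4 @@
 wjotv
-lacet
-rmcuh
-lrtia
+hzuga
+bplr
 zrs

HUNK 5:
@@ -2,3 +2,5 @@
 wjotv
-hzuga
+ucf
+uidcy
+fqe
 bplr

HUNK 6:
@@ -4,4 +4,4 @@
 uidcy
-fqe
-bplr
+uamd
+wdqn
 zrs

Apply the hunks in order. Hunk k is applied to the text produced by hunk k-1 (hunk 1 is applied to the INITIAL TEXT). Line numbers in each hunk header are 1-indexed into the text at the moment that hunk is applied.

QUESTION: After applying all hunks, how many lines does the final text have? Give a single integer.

Hunk 1: at line 1 remove [bduya,qdyq,itfz] add [wjotv,lacet,pytzx] -> 8 lines: lvi wjotv lacet pytzx tkb kslr dvoz wpc
Hunk 2: at line 2 remove [pytzx] add [rmcuh,lrtia,zrs] -> 10 lines: lvi wjotv lacet rmcuh lrtia zrs tkb kslr dvoz wpc
Hunk 3: at line 5 remove [tkb,kslr] add [xxb,trae] -> 10 lines: lvi wjotv lacet rmcuh lrtia zrs xxb trae dvoz wpc
Hunk 4: at line 2 remove [lacet,rmcuh,lrtia] add [hzuga,bplr] -> 9 lines: lvi wjotv hzuga bplr zrs xxb trae dvoz wpc
Hunk 5: at line 2 remove [hzuga] add [ucf,uidcy,fqe] -> 11 lines: lvi wjotv ucf uidcy fqe bplr zrs xxb trae dvoz wpc
Hunk 6: at line 4 remove [fqe,bplr] add [uamd,wdqn] -> 11 lines: lvi wjotv ucf uidcy uamd wdqn zrs xxb trae dvoz wpc
Final line count: 11

Answer: 11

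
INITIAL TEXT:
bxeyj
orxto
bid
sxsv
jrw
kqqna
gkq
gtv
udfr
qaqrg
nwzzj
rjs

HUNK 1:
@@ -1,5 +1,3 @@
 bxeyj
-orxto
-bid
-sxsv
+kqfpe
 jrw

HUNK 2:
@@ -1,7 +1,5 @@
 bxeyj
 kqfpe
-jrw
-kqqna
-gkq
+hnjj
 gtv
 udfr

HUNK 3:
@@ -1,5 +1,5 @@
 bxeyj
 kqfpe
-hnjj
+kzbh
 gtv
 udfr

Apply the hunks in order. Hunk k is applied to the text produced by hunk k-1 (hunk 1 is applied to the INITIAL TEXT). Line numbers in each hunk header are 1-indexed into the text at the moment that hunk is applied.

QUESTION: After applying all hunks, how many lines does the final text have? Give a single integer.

Hunk 1: at line 1 remove [orxto,bid,sxsv] add [kqfpe] -> 10 lines: bxeyj kqfpe jrw kqqna gkq gtv udfr qaqrg nwzzj rjs
Hunk 2: at line 1 remove [jrw,kqqna,gkq] add [hnjj] -> 8 lines: bxeyj kqfpe hnjj gtv udfr qaqrg nwzzj rjs
Hunk 3: at line 1 remove [hnjj] add [kzbh] -> 8 lines: bxeyj kqfpe kzbh gtv udfr qaqrg nwzzj rjs
Final line count: 8

Answer: 8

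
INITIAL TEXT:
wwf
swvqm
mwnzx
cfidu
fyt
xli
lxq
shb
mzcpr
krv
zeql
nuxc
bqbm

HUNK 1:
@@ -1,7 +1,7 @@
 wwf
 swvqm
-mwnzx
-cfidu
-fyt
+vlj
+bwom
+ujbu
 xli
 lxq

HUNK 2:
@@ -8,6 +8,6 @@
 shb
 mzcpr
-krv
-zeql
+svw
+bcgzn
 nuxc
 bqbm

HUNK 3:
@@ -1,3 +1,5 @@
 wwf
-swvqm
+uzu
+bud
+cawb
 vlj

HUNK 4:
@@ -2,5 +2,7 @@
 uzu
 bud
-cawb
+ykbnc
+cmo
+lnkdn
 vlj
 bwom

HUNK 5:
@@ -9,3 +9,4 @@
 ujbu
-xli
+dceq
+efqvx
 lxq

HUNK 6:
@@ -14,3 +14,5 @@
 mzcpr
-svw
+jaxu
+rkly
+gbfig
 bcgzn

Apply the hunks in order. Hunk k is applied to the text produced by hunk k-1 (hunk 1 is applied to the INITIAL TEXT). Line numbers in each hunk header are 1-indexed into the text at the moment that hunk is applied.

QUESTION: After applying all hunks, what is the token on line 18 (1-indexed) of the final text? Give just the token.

Answer: bcgzn

Derivation:
Hunk 1: at line 1 remove [mwnzx,cfidu,fyt] add [vlj,bwom,ujbu] -> 13 lines: wwf swvqm vlj bwom ujbu xli lxq shb mzcpr krv zeql nuxc bqbm
Hunk 2: at line 8 remove [krv,zeql] add [svw,bcgzn] -> 13 lines: wwf swvqm vlj bwom ujbu xli lxq shb mzcpr svw bcgzn nuxc bqbm
Hunk 3: at line 1 remove [swvqm] add [uzu,bud,cawb] -> 15 lines: wwf uzu bud cawb vlj bwom ujbu xli lxq shb mzcpr svw bcgzn nuxc bqbm
Hunk 4: at line 2 remove [cawb] add [ykbnc,cmo,lnkdn] -> 17 lines: wwf uzu bud ykbnc cmo lnkdn vlj bwom ujbu xli lxq shb mzcpr svw bcgzn nuxc bqbm
Hunk 5: at line 9 remove [xli] add [dceq,efqvx] -> 18 lines: wwf uzu bud ykbnc cmo lnkdn vlj bwom ujbu dceq efqvx lxq shb mzcpr svw bcgzn nuxc bqbm
Hunk 6: at line 14 remove [svw] add [jaxu,rkly,gbfig] -> 20 lines: wwf uzu bud ykbnc cmo lnkdn vlj bwom ujbu dceq efqvx lxq shb mzcpr jaxu rkly gbfig bcgzn nuxc bqbm
Final line 18: bcgzn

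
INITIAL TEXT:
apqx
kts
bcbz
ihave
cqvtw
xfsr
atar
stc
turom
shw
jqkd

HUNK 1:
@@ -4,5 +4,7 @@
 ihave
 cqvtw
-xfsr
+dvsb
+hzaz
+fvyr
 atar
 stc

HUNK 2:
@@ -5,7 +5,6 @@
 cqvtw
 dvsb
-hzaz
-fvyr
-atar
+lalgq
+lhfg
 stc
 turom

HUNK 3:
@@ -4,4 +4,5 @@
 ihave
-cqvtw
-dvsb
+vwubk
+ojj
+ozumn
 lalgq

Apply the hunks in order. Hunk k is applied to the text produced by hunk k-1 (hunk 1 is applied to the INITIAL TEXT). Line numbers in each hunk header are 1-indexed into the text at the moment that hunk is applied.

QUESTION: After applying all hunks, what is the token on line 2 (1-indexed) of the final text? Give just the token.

Hunk 1: at line 4 remove [xfsr] add [dvsb,hzaz,fvyr] -> 13 lines: apqx kts bcbz ihave cqvtw dvsb hzaz fvyr atar stc turom shw jqkd
Hunk 2: at line 5 remove [hzaz,fvyr,atar] add [lalgq,lhfg] -> 12 lines: apqx kts bcbz ihave cqvtw dvsb lalgq lhfg stc turom shw jqkd
Hunk 3: at line 4 remove [cqvtw,dvsb] add [vwubk,ojj,ozumn] -> 13 lines: apqx kts bcbz ihave vwubk ojj ozumn lalgq lhfg stc turom shw jqkd
Final line 2: kts

Answer: kts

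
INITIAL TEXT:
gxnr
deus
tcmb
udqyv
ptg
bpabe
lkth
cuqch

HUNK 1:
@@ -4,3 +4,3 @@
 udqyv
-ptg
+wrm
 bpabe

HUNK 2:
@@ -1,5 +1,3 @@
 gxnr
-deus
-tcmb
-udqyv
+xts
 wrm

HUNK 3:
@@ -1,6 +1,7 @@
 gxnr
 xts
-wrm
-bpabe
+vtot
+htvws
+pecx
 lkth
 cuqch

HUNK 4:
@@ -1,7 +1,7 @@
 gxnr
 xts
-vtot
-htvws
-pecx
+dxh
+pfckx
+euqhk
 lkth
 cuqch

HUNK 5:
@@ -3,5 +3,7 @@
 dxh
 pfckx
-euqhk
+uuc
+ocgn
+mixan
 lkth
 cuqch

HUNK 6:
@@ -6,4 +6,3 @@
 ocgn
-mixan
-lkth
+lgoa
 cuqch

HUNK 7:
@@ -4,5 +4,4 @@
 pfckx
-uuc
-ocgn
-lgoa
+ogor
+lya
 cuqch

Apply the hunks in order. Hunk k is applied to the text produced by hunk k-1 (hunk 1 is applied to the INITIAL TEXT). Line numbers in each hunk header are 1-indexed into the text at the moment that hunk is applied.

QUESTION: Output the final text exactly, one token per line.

Answer: gxnr
xts
dxh
pfckx
ogor
lya
cuqch

Derivation:
Hunk 1: at line 4 remove [ptg] add [wrm] -> 8 lines: gxnr deus tcmb udqyv wrm bpabe lkth cuqch
Hunk 2: at line 1 remove [deus,tcmb,udqyv] add [xts] -> 6 lines: gxnr xts wrm bpabe lkth cuqch
Hunk 3: at line 1 remove [wrm,bpabe] add [vtot,htvws,pecx] -> 7 lines: gxnr xts vtot htvws pecx lkth cuqch
Hunk 4: at line 1 remove [vtot,htvws,pecx] add [dxh,pfckx,euqhk] -> 7 lines: gxnr xts dxh pfckx euqhk lkth cuqch
Hunk 5: at line 3 remove [euqhk] add [uuc,ocgn,mixan] -> 9 lines: gxnr xts dxh pfckx uuc ocgn mixan lkth cuqch
Hunk 6: at line 6 remove [mixan,lkth] add [lgoa] -> 8 lines: gxnr xts dxh pfckx uuc ocgn lgoa cuqch
Hunk 7: at line 4 remove [uuc,ocgn,lgoa] add [ogor,lya] -> 7 lines: gxnr xts dxh pfckx ogor lya cuqch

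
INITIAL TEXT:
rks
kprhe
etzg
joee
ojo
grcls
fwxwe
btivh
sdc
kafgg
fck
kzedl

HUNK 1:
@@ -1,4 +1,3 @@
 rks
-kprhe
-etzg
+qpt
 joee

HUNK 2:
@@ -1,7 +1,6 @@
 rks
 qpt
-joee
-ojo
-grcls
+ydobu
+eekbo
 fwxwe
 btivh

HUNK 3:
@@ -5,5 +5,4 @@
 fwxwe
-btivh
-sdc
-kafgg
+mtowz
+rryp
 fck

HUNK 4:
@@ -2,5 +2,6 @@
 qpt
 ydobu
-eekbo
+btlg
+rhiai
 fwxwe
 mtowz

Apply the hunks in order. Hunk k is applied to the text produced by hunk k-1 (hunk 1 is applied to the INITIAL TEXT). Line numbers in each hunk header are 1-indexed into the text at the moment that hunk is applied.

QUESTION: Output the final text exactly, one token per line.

Answer: rks
qpt
ydobu
btlg
rhiai
fwxwe
mtowz
rryp
fck
kzedl

Derivation:
Hunk 1: at line 1 remove [kprhe,etzg] add [qpt] -> 11 lines: rks qpt joee ojo grcls fwxwe btivh sdc kafgg fck kzedl
Hunk 2: at line 1 remove [joee,ojo,grcls] add [ydobu,eekbo] -> 10 lines: rks qpt ydobu eekbo fwxwe btivh sdc kafgg fck kzedl
Hunk 3: at line 5 remove [btivh,sdc,kafgg] add [mtowz,rryp] -> 9 lines: rks qpt ydobu eekbo fwxwe mtowz rryp fck kzedl
Hunk 4: at line 2 remove [eekbo] add [btlg,rhiai] -> 10 lines: rks qpt ydobu btlg rhiai fwxwe mtowz rryp fck kzedl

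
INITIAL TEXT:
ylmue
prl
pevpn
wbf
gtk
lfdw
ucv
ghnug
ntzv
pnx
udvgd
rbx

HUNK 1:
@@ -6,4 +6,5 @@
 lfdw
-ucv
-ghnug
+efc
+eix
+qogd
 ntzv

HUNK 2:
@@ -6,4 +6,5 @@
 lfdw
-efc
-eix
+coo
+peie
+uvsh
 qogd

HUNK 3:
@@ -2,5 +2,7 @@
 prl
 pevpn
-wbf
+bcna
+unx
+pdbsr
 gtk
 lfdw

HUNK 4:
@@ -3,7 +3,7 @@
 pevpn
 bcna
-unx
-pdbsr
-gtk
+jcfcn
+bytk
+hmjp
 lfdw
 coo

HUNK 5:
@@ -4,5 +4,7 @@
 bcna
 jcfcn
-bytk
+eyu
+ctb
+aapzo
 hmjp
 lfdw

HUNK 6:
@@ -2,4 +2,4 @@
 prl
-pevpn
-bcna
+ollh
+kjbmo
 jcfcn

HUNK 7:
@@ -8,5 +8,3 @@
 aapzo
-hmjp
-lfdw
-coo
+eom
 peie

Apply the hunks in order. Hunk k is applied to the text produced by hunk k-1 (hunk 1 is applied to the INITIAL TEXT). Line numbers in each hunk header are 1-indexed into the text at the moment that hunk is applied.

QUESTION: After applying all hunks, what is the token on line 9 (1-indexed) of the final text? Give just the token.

Answer: eom

Derivation:
Hunk 1: at line 6 remove [ucv,ghnug] add [efc,eix,qogd] -> 13 lines: ylmue prl pevpn wbf gtk lfdw efc eix qogd ntzv pnx udvgd rbx
Hunk 2: at line 6 remove [efc,eix] add [coo,peie,uvsh] -> 14 lines: ylmue prl pevpn wbf gtk lfdw coo peie uvsh qogd ntzv pnx udvgd rbx
Hunk 3: at line 2 remove [wbf] add [bcna,unx,pdbsr] -> 16 lines: ylmue prl pevpn bcna unx pdbsr gtk lfdw coo peie uvsh qogd ntzv pnx udvgd rbx
Hunk 4: at line 3 remove [unx,pdbsr,gtk] add [jcfcn,bytk,hmjp] -> 16 lines: ylmue prl pevpn bcna jcfcn bytk hmjp lfdw coo peie uvsh qogd ntzv pnx udvgd rbx
Hunk 5: at line 4 remove [bytk] add [eyu,ctb,aapzo] -> 18 lines: ylmue prl pevpn bcna jcfcn eyu ctb aapzo hmjp lfdw coo peie uvsh qogd ntzv pnx udvgd rbx
Hunk 6: at line 2 remove [pevpn,bcna] add [ollh,kjbmo] -> 18 lines: ylmue prl ollh kjbmo jcfcn eyu ctb aapzo hmjp lfdw coo peie uvsh qogd ntzv pnx udvgd rbx
Hunk 7: at line 8 remove [hmjp,lfdw,coo] add [eom] -> 16 lines: ylmue prl ollh kjbmo jcfcn eyu ctb aapzo eom peie uvsh qogd ntzv pnx udvgd rbx
Final line 9: eom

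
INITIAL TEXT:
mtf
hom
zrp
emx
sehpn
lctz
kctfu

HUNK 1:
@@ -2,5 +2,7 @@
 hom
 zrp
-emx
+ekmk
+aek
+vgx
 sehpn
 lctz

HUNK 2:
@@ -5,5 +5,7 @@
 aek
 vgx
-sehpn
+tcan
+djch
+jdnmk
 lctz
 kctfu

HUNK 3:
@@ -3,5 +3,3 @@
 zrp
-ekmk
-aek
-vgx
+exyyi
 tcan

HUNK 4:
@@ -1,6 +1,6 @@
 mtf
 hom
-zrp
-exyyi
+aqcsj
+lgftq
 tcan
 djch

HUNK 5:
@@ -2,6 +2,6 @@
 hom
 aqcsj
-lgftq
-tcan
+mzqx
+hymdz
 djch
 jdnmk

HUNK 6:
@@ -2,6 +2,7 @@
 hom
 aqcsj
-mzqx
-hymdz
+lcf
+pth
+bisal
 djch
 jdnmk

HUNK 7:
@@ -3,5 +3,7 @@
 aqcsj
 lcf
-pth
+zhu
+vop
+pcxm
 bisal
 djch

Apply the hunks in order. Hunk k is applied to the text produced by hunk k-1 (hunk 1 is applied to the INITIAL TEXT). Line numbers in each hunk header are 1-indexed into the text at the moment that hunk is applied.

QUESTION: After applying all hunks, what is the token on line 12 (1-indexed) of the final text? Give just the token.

Hunk 1: at line 2 remove [emx] add [ekmk,aek,vgx] -> 9 lines: mtf hom zrp ekmk aek vgx sehpn lctz kctfu
Hunk 2: at line 5 remove [sehpn] add [tcan,djch,jdnmk] -> 11 lines: mtf hom zrp ekmk aek vgx tcan djch jdnmk lctz kctfu
Hunk 3: at line 3 remove [ekmk,aek,vgx] add [exyyi] -> 9 lines: mtf hom zrp exyyi tcan djch jdnmk lctz kctfu
Hunk 4: at line 1 remove [zrp,exyyi] add [aqcsj,lgftq] -> 9 lines: mtf hom aqcsj lgftq tcan djch jdnmk lctz kctfu
Hunk 5: at line 2 remove [lgftq,tcan] add [mzqx,hymdz] -> 9 lines: mtf hom aqcsj mzqx hymdz djch jdnmk lctz kctfu
Hunk 6: at line 2 remove [mzqx,hymdz] add [lcf,pth,bisal] -> 10 lines: mtf hom aqcsj lcf pth bisal djch jdnmk lctz kctfu
Hunk 7: at line 3 remove [pth] add [zhu,vop,pcxm] -> 12 lines: mtf hom aqcsj lcf zhu vop pcxm bisal djch jdnmk lctz kctfu
Final line 12: kctfu

Answer: kctfu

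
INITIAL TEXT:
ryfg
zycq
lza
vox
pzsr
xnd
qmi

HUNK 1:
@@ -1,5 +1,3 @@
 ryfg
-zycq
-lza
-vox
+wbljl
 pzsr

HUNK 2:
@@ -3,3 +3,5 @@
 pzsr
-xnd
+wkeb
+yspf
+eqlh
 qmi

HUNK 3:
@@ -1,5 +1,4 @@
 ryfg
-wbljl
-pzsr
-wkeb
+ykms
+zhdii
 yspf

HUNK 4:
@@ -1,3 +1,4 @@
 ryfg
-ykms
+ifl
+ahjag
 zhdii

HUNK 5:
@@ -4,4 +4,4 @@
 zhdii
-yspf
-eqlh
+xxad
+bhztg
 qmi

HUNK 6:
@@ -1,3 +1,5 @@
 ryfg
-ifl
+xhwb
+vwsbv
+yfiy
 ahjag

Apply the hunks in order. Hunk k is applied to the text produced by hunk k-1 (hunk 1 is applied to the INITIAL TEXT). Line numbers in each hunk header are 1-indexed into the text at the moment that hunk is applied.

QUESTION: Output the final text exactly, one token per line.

Hunk 1: at line 1 remove [zycq,lza,vox] add [wbljl] -> 5 lines: ryfg wbljl pzsr xnd qmi
Hunk 2: at line 3 remove [xnd] add [wkeb,yspf,eqlh] -> 7 lines: ryfg wbljl pzsr wkeb yspf eqlh qmi
Hunk 3: at line 1 remove [wbljl,pzsr,wkeb] add [ykms,zhdii] -> 6 lines: ryfg ykms zhdii yspf eqlh qmi
Hunk 4: at line 1 remove [ykms] add [ifl,ahjag] -> 7 lines: ryfg ifl ahjag zhdii yspf eqlh qmi
Hunk 5: at line 4 remove [yspf,eqlh] add [xxad,bhztg] -> 7 lines: ryfg ifl ahjag zhdii xxad bhztg qmi
Hunk 6: at line 1 remove [ifl] add [xhwb,vwsbv,yfiy] -> 9 lines: ryfg xhwb vwsbv yfiy ahjag zhdii xxad bhztg qmi

Answer: ryfg
xhwb
vwsbv
yfiy
ahjag
zhdii
xxad
bhztg
qmi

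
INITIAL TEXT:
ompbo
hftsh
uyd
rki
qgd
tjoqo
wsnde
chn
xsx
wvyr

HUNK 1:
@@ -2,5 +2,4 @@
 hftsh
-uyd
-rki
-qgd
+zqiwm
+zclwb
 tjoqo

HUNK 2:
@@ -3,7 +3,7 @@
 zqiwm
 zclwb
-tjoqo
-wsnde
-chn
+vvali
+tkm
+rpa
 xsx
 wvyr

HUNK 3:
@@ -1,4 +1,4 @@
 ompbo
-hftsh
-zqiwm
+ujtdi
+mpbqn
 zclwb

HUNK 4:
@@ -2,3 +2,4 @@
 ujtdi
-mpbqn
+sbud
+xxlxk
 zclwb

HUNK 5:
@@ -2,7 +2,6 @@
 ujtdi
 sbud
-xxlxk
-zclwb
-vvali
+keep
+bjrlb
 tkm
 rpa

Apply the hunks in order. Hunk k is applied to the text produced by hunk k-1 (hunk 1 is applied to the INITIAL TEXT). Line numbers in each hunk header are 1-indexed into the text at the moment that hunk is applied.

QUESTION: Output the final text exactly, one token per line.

Answer: ompbo
ujtdi
sbud
keep
bjrlb
tkm
rpa
xsx
wvyr

Derivation:
Hunk 1: at line 2 remove [uyd,rki,qgd] add [zqiwm,zclwb] -> 9 lines: ompbo hftsh zqiwm zclwb tjoqo wsnde chn xsx wvyr
Hunk 2: at line 3 remove [tjoqo,wsnde,chn] add [vvali,tkm,rpa] -> 9 lines: ompbo hftsh zqiwm zclwb vvali tkm rpa xsx wvyr
Hunk 3: at line 1 remove [hftsh,zqiwm] add [ujtdi,mpbqn] -> 9 lines: ompbo ujtdi mpbqn zclwb vvali tkm rpa xsx wvyr
Hunk 4: at line 2 remove [mpbqn] add [sbud,xxlxk] -> 10 lines: ompbo ujtdi sbud xxlxk zclwb vvali tkm rpa xsx wvyr
Hunk 5: at line 2 remove [xxlxk,zclwb,vvali] add [keep,bjrlb] -> 9 lines: ompbo ujtdi sbud keep bjrlb tkm rpa xsx wvyr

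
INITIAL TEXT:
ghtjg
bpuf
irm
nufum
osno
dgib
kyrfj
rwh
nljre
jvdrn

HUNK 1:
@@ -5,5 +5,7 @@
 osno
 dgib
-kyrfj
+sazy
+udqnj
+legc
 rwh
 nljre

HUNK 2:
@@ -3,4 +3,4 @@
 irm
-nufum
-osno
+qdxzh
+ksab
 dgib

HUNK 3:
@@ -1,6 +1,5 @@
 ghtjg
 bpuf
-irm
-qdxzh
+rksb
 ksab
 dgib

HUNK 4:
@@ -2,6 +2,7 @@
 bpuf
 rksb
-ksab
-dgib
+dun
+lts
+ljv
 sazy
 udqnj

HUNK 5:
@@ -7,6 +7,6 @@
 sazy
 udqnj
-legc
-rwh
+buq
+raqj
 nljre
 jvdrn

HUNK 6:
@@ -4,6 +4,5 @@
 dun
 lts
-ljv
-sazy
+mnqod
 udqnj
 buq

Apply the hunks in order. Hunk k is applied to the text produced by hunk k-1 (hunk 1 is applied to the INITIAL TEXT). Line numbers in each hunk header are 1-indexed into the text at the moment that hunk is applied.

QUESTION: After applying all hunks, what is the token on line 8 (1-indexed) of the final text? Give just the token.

Hunk 1: at line 5 remove [kyrfj] add [sazy,udqnj,legc] -> 12 lines: ghtjg bpuf irm nufum osno dgib sazy udqnj legc rwh nljre jvdrn
Hunk 2: at line 3 remove [nufum,osno] add [qdxzh,ksab] -> 12 lines: ghtjg bpuf irm qdxzh ksab dgib sazy udqnj legc rwh nljre jvdrn
Hunk 3: at line 1 remove [irm,qdxzh] add [rksb] -> 11 lines: ghtjg bpuf rksb ksab dgib sazy udqnj legc rwh nljre jvdrn
Hunk 4: at line 2 remove [ksab,dgib] add [dun,lts,ljv] -> 12 lines: ghtjg bpuf rksb dun lts ljv sazy udqnj legc rwh nljre jvdrn
Hunk 5: at line 7 remove [legc,rwh] add [buq,raqj] -> 12 lines: ghtjg bpuf rksb dun lts ljv sazy udqnj buq raqj nljre jvdrn
Hunk 6: at line 4 remove [ljv,sazy] add [mnqod] -> 11 lines: ghtjg bpuf rksb dun lts mnqod udqnj buq raqj nljre jvdrn
Final line 8: buq

Answer: buq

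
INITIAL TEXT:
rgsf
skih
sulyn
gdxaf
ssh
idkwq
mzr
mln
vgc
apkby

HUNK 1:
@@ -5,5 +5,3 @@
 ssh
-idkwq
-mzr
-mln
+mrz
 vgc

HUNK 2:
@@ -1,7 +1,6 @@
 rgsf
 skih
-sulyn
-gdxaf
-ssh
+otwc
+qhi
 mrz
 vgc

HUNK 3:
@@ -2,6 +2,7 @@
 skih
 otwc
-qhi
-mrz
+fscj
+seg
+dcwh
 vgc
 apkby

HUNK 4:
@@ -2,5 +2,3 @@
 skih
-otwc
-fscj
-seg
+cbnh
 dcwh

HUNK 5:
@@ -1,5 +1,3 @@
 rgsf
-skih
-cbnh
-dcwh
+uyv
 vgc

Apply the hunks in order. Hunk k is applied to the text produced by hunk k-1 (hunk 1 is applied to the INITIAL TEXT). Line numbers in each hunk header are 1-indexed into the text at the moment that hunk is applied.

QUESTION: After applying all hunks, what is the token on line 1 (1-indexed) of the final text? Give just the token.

Answer: rgsf

Derivation:
Hunk 1: at line 5 remove [idkwq,mzr,mln] add [mrz] -> 8 lines: rgsf skih sulyn gdxaf ssh mrz vgc apkby
Hunk 2: at line 1 remove [sulyn,gdxaf,ssh] add [otwc,qhi] -> 7 lines: rgsf skih otwc qhi mrz vgc apkby
Hunk 3: at line 2 remove [qhi,mrz] add [fscj,seg,dcwh] -> 8 lines: rgsf skih otwc fscj seg dcwh vgc apkby
Hunk 4: at line 2 remove [otwc,fscj,seg] add [cbnh] -> 6 lines: rgsf skih cbnh dcwh vgc apkby
Hunk 5: at line 1 remove [skih,cbnh,dcwh] add [uyv] -> 4 lines: rgsf uyv vgc apkby
Final line 1: rgsf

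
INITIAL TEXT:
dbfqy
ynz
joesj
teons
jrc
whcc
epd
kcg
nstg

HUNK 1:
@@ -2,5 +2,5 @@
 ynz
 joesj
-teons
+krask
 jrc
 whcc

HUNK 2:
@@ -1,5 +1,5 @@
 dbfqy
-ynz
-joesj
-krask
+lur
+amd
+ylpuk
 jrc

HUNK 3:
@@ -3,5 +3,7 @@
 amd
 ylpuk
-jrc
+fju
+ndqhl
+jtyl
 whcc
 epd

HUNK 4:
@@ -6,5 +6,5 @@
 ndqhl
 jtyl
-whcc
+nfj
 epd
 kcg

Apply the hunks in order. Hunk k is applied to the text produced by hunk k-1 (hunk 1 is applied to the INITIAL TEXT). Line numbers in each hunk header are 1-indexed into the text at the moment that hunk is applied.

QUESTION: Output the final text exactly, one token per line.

Hunk 1: at line 2 remove [teons] add [krask] -> 9 lines: dbfqy ynz joesj krask jrc whcc epd kcg nstg
Hunk 2: at line 1 remove [ynz,joesj,krask] add [lur,amd,ylpuk] -> 9 lines: dbfqy lur amd ylpuk jrc whcc epd kcg nstg
Hunk 3: at line 3 remove [jrc] add [fju,ndqhl,jtyl] -> 11 lines: dbfqy lur amd ylpuk fju ndqhl jtyl whcc epd kcg nstg
Hunk 4: at line 6 remove [whcc] add [nfj] -> 11 lines: dbfqy lur amd ylpuk fju ndqhl jtyl nfj epd kcg nstg

Answer: dbfqy
lur
amd
ylpuk
fju
ndqhl
jtyl
nfj
epd
kcg
nstg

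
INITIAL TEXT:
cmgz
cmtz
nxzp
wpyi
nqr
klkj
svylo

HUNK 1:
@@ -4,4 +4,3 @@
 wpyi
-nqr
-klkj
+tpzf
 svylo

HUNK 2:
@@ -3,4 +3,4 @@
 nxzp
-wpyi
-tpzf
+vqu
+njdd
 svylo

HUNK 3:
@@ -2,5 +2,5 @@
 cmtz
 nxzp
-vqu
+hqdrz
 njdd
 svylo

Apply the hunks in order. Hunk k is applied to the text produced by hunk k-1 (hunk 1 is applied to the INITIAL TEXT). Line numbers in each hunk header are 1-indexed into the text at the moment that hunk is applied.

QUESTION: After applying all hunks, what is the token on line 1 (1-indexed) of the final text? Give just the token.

Answer: cmgz

Derivation:
Hunk 1: at line 4 remove [nqr,klkj] add [tpzf] -> 6 lines: cmgz cmtz nxzp wpyi tpzf svylo
Hunk 2: at line 3 remove [wpyi,tpzf] add [vqu,njdd] -> 6 lines: cmgz cmtz nxzp vqu njdd svylo
Hunk 3: at line 2 remove [vqu] add [hqdrz] -> 6 lines: cmgz cmtz nxzp hqdrz njdd svylo
Final line 1: cmgz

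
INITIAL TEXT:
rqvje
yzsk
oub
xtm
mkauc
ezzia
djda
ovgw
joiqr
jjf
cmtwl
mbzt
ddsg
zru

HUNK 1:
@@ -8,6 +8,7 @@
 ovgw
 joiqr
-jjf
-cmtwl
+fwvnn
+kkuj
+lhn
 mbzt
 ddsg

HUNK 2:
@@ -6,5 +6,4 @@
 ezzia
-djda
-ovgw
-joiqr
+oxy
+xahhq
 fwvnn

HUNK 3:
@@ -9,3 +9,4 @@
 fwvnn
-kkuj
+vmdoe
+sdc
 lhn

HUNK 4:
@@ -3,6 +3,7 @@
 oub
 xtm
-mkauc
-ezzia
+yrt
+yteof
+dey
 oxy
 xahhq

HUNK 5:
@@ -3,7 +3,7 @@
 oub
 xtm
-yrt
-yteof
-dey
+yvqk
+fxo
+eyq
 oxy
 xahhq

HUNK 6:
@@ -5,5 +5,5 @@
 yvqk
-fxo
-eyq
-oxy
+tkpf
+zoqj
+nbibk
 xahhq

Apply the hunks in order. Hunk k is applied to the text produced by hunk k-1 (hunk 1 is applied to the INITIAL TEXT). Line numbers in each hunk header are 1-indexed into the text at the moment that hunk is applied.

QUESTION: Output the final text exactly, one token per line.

Answer: rqvje
yzsk
oub
xtm
yvqk
tkpf
zoqj
nbibk
xahhq
fwvnn
vmdoe
sdc
lhn
mbzt
ddsg
zru

Derivation:
Hunk 1: at line 8 remove [jjf,cmtwl] add [fwvnn,kkuj,lhn] -> 15 lines: rqvje yzsk oub xtm mkauc ezzia djda ovgw joiqr fwvnn kkuj lhn mbzt ddsg zru
Hunk 2: at line 6 remove [djda,ovgw,joiqr] add [oxy,xahhq] -> 14 lines: rqvje yzsk oub xtm mkauc ezzia oxy xahhq fwvnn kkuj lhn mbzt ddsg zru
Hunk 3: at line 9 remove [kkuj] add [vmdoe,sdc] -> 15 lines: rqvje yzsk oub xtm mkauc ezzia oxy xahhq fwvnn vmdoe sdc lhn mbzt ddsg zru
Hunk 4: at line 3 remove [mkauc,ezzia] add [yrt,yteof,dey] -> 16 lines: rqvje yzsk oub xtm yrt yteof dey oxy xahhq fwvnn vmdoe sdc lhn mbzt ddsg zru
Hunk 5: at line 3 remove [yrt,yteof,dey] add [yvqk,fxo,eyq] -> 16 lines: rqvje yzsk oub xtm yvqk fxo eyq oxy xahhq fwvnn vmdoe sdc lhn mbzt ddsg zru
Hunk 6: at line 5 remove [fxo,eyq,oxy] add [tkpf,zoqj,nbibk] -> 16 lines: rqvje yzsk oub xtm yvqk tkpf zoqj nbibk xahhq fwvnn vmdoe sdc lhn mbzt ddsg zru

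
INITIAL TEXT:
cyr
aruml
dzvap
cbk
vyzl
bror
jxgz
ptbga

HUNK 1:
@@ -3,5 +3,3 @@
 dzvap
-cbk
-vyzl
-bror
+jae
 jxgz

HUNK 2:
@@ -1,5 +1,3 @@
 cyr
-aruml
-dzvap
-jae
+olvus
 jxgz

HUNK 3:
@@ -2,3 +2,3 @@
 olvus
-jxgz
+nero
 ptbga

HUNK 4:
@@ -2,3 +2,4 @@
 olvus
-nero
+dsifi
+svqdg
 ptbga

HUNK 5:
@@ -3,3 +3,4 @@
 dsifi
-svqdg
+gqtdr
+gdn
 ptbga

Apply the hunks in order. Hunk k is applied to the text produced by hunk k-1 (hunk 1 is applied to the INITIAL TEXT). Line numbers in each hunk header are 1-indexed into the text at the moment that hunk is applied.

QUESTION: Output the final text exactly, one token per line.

Hunk 1: at line 3 remove [cbk,vyzl,bror] add [jae] -> 6 lines: cyr aruml dzvap jae jxgz ptbga
Hunk 2: at line 1 remove [aruml,dzvap,jae] add [olvus] -> 4 lines: cyr olvus jxgz ptbga
Hunk 3: at line 2 remove [jxgz] add [nero] -> 4 lines: cyr olvus nero ptbga
Hunk 4: at line 2 remove [nero] add [dsifi,svqdg] -> 5 lines: cyr olvus dsifi svqdg ptbga
Hunk 5: at line 3 remove [svqdg] add [gqtdr,gdn] -> 6 lines: cyr olvus dsifi gqtdr gdn ptbga

Answer: cyr
olvus
dsifi
gqtdr
gdn
ptbga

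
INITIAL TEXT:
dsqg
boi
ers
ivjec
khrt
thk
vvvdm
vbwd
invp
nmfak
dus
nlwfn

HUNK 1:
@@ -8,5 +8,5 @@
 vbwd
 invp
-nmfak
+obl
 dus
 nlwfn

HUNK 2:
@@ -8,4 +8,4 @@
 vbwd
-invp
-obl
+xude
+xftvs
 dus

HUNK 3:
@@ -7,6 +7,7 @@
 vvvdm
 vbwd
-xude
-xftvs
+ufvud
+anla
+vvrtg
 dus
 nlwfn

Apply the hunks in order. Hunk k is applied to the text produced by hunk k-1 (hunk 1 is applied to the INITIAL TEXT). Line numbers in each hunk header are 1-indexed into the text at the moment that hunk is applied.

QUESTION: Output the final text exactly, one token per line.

Hunk 1: at line 8 remove [nmfak] add [obl] -> 12 lines: dsqg boi ers ivjec khrt thk vvvdm vbwd invp obl dus nlwfn
Hunk 2: at line 8 remove [invp,obl] add [xude,xftvs] -> 12 lines: dsqg boi ers ivjec khrt thk vvvdm vbwd xude xftvs dus nlwfn
Hunk 3: at line 7 remove [xude,xftvs] add [ufvud,anla,vvrtg] -> 13 lines: dsqg boi ers ivjec khrt thk vvvdm vbwd ufvud anla vvrtg dus nlwfn

Answer: dsqg
boi
ers
ivjec
khrt
thk
vvvdm
vbwd
ufvud
anla
vvrtg
dus
nlwfn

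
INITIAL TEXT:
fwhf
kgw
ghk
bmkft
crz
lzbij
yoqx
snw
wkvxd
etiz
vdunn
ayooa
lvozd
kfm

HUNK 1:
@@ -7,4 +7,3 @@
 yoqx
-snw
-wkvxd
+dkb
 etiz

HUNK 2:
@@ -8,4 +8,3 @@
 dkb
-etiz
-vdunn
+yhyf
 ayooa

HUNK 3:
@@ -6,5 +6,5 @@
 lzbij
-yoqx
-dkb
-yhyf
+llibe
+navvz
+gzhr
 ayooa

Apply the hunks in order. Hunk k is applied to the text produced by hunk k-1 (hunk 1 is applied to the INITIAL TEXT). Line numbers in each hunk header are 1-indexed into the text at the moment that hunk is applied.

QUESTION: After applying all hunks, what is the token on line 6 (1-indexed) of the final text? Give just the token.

Hunk 1: at line 7 remove [snw,wkvxd] add [dkb] -> 13 lines: fwhf kgw ghk bmkft crz lzbij yoqx dkb etiz vdunn ayooa lvozd kfm
Hunk 2: at line 8 remove [etiz,vdunn] add [yhyf] -> 12 lines: fwhf kgw ghk bmkft crz lzbij yoqx dkb yhyf ayooa lvozd kfm
Hunk 3: at line 6 remove [yoqx,dkb,yhyf] add [llibe,navvz,gzhr] -> 12 lines: fwhf kgw ghk bmkft crz lzbij llibe navvz gzhr ayooa lvozd kfm
Final line 6: lzbij

Answer: lzbij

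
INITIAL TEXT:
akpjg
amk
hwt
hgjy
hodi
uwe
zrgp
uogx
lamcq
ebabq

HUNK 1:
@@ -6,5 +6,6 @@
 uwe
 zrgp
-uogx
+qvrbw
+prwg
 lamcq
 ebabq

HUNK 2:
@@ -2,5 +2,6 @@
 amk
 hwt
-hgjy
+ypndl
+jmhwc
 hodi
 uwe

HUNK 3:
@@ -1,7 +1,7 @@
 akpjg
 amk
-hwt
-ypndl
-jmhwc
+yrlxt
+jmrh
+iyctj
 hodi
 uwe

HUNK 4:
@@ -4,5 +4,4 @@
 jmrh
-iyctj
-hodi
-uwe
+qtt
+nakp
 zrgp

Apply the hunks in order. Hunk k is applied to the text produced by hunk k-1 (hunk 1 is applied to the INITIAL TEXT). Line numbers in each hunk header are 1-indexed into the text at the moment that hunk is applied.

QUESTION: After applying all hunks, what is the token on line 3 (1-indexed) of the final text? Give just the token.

Answer: yrlxt

Derivation:
Hunk 1: at line 6 remove [uogx] add [qvrbw,prwg] -> 11 lines: akpjg amk hwt hgjy hodi uwe zrgp qvrbw prwg lamcq ebabq
Hunk 2: at line 2 remove [hgjy] add [ypndl,jmhwc] -> 12 lines: akpjg amk hwt ypndl jmhwc hodi uwe zrgp qvrbw prwg lamcq ebabq
Hunk 3: at line 1 remove [hwt,ypndl,jmhwc] add [yrlxt,jmrh,iyctj] -> 12 lines: akpjg amk yrlxt jmrh iyctj hodi uwe zrgp qvrbw prwg lamcq ebabq
Hunk 4: at line 4 remove [iyctj,hodi,uwe] add [qtt,nakp] -> 11 lines: akpjg amk yrlxt jmrh qtt nakp zrgp qvrbw prwg lamcq ebabq
Final line 3: yrlxt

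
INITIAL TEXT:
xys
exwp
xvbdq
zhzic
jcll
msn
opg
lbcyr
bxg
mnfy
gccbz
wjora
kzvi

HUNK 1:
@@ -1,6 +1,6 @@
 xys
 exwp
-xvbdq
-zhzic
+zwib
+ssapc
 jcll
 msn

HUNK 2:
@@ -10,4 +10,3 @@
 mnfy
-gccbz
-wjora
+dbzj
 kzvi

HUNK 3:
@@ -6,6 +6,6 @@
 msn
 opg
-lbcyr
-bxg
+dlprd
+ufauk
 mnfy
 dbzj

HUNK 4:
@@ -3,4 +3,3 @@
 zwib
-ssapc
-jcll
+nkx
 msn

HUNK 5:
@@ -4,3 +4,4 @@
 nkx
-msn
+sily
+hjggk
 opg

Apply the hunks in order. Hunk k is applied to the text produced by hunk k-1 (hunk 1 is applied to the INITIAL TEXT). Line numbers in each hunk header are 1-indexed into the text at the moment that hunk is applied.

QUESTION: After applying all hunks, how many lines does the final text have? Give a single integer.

Answer: 12

Derivation:
Hunk 1: at line 1 remove [xvbdq,zhzic] add [zwib,ssapc] -> 13 lines: xys exwp zwib ssapc jcll msn opg lbcyr bxg mnfy gccbz wjora kzvi
Hunk 2: at line 10 remove [gccbz,wjora] add [dbzj] -> 12 lines: xys exwp zwib ssapc jcll msn opg lbcyr bxg mnfy dbzj kzvi
Hunk 3: at line 6 remove [lbcyr,bxg] add [dlprd,ufauk] -> 12 lines: xys exwp zwib ssapc jcll msn opg dlprd ufauk mnfy dbzj kzvi
Hunk 4: at line 3 remove [ssapc,jcll] add [nkx] -> 11 lines: xys exwp zwib nkx msn opg dlprd ufauk mnfy dbzj kzvi
Hunk 5: at line 4 remove [msn] add [sily,hjggk] -> 12 lines: xys exwp zwib nkx sily hjggk opg dlprd ufauk mnfy dbzj kzvi
Final line count: 12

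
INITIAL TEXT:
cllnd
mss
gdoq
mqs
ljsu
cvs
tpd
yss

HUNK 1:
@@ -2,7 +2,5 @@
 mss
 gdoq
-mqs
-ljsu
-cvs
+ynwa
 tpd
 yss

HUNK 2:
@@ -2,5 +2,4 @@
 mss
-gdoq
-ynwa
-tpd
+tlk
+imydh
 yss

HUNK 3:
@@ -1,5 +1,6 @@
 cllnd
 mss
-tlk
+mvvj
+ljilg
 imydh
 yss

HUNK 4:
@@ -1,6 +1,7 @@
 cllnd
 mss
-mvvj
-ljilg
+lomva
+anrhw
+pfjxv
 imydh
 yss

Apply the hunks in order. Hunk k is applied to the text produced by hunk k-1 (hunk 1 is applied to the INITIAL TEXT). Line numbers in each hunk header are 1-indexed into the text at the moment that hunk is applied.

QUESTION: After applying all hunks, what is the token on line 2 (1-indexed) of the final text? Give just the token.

Answer: mss

Derivation:
Hunk 1: at line 2 remove [mqs,ljsu,cvs] add [ynwa] -> 6 lines: cllnd mss gdoq ynwa tpd yss
Hunk 2: at line 2 remove [gdoq,ynwa,tpd] add [tlk,imydh] -> 5 lines: cllnd mss tlk imydh yss
Hunk 3: at line 1 remove [tlk] add [mvvj,ljilg] -> 6 lines: cllnd mss mvvj ljilg imydh yss
Hunk 4: at line 1 remove [mvvj,ljilg] add [lomva,anrhw,pfjxv] -> 7 lines: cllnd mss lomva anrhw pfjxv imydh yss
Final line 2: mss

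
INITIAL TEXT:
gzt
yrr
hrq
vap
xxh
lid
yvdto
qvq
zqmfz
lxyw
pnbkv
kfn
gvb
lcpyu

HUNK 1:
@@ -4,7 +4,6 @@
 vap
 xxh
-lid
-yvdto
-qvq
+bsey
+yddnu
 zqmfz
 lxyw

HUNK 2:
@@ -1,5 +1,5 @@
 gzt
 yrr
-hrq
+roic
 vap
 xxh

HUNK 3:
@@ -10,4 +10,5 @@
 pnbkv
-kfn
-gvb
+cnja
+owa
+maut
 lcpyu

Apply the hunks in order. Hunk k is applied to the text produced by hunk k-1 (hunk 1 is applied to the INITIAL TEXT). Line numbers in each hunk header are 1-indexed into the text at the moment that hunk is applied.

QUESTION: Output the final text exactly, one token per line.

Hunk 1: at line 4 remove [lid,yvdto,qvq] add [bsey,yddnu] -> 13 lines: gzt yrr hrq vap xxh bsey yddnu zqmfz lxyw pnbkv kfn gvb lcpyu
Hunk 2: at line 1 remove [hrq] add [roic] -> 13 lines: gzt yrr roic vap xxh bsey yddnu zqmfz lxyw pnbkv kfn gvb lcpyu
Hunk 3: at line 10 remove [kfn,gvb] add [cnja,owa,maut] -> 14 lines: gzt yrr roic vap xxh bsey yddnu zqmfz lxyw pnbkv cnja owa maut lcpyu

Answer: gzt
yrr
roic
vap
xxh
bsey
yddnu
zqmfz
lxyw
pnbkv
cnja
owa
maut
lcpyu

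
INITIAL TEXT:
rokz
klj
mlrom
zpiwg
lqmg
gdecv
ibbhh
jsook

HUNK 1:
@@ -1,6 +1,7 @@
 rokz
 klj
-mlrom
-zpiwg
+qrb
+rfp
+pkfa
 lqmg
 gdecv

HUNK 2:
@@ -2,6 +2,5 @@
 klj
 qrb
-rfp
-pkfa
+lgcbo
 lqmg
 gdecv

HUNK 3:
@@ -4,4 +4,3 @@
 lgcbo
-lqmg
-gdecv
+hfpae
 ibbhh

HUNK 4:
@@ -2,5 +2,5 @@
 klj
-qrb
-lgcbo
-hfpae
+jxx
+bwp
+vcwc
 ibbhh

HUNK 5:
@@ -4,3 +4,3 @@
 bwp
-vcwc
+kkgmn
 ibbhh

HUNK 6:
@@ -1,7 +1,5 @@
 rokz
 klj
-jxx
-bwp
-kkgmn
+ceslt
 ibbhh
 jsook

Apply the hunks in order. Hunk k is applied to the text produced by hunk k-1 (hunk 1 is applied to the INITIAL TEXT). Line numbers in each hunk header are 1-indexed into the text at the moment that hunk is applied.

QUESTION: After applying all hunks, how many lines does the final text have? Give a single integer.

Hunk 1: at line 1 remove [mlrom,zpiwg] add [qrb,rfp,pkfa] -> 9 lines: rokz klj qrb rfp pkfa lqmg gdecv ibbhh jsook
Hunk 2: at line 2 remove [rfp,pkfa] add [lgcbo] -> 8 lines: rokz klj qrb lgcbo lqmg gdecv ibbhh jsook
Hunk 3: at line 4 remove [lqmg,gdecv] add [hfpae] -> 7 lines: rokz klj qrb lgcbo hfpae ibbhh jsook
Hunk 4: at line 2 remove [qrb,lgcbo,hfpae] add [jxx,bwp,vcwc] -> 7 lines: rokz klj jxx bwp vcwc ibbhh jsook
Hunk 5: at line 4 remove [vcwc] add [kkgmn] -> 7 lines: rokz klj jxx bwp kkgmn ibbhh jsook
Hunk 6: at line 1 remove [jxx,bwp,kkgmn] add [ceslt] -> 5 lines: rokz klj ceslt ibbhh jsook
Final line count: 5

Answer: 5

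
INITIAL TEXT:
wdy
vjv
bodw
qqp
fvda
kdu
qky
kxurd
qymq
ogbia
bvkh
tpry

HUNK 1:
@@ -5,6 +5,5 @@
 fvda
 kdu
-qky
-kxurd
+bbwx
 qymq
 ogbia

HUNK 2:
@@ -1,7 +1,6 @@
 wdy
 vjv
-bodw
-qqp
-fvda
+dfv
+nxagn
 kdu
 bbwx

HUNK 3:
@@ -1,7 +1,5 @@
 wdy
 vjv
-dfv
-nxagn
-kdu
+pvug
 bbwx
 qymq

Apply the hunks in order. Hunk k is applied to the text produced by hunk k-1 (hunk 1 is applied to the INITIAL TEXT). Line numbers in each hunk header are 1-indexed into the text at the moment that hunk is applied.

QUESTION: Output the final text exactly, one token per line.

Answer: wdy
vjv
pvug
bbwx
qymq
ogbia
bvkh
tpry

Derivation:
Hunk 1: at line 5 remove [qky,kxurd] add [bbwx] -> 11 lines: wdy vjv bodw qqp fvda kdu bbwx qymq ogbia bvkh tpry
Hunk 2: at line 1 remove [bodw,qqp,fvda] add [dfv,nxagn] -> 10 lines: wdy vjv dfv nxagn kdu bbwx qymq ogbia bvkh tpry
Hunk 3: at line 1 remove [dfv,nxagn,kdu] add [pvug] -> 8 lines: wdy vjv pvug bbwx qymq ogbia bvkh tpry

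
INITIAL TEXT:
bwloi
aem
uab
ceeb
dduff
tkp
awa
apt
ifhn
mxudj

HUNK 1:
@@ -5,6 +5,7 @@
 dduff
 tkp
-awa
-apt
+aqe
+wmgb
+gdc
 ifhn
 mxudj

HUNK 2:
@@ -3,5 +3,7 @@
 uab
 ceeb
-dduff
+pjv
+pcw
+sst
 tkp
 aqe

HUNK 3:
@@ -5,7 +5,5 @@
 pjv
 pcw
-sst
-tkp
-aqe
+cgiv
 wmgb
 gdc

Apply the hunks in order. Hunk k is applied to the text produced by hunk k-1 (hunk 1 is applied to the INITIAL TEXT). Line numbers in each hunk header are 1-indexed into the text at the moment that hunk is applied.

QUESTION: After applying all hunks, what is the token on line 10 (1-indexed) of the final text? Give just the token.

Answer: ifhn

Derivation:
Hunk 1: at line 5 remove [awa,apt] add [aqe,wmgb,gdc] -> 11 lines: bwloi aem uab ceeb dduff tkp aqe wmgb gdc ifhn mxudj
Hunk 2: at line 3 remove [dduff] add [pjv,pcw,sst] -> 13 lines: bwloi aem uab ceeb pjv pcw sst tkp aqe wmgb gdc ifhn mxudj
Hunk 3: at line 5 remove [sst,tkp,aqe] add [cgiv] -> 11 lines: bwloi aem uab ceeb pjv pcw cgiv wmgb gdc ifhn mxudj
Final line 10: ifhn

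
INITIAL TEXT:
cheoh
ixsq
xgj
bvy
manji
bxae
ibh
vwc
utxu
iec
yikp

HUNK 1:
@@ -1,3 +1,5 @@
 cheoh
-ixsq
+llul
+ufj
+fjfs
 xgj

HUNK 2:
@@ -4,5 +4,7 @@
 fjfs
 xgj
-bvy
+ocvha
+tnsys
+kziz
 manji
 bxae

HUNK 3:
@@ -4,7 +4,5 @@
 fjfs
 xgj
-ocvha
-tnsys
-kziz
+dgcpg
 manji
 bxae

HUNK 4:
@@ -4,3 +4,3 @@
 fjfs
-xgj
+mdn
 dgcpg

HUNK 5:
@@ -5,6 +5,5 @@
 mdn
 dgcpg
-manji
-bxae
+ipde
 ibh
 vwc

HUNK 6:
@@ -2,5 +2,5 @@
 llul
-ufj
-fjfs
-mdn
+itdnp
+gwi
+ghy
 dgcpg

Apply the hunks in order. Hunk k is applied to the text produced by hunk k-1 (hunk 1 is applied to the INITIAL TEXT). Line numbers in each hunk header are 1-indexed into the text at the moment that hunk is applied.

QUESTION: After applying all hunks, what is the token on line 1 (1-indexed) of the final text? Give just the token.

Answer: cheoh

Derivation:
Hunk 1: at line 1 remove [ixsq] add [llul,ufj,fjfs] -> 13 lines: cheoh llul ufj fjfs xgj bvy manji bxae ibh vwc utxu iec yikp
Hunk 2: at line 4 remove [bvy] add [ocvha,tnsys,kziz] -> 15 lines: cheoh llul ufj fjfs xgj ocvha tnsys kziz manji bxae ibh vwc utxu iec yikp
Hunk 3: at line 4 remove [ocvha,tnsys,kziz] add [dgcpg] -> 13 lines: cheoh llul ufj fjfs xgj dgcpg manji bxae ibh vwc utxu iec yikp
Hunk 4: at line 4 remove [xgj] add [mdn] -> 13 lines: cheoh llul ufj fjfs mdn dgcpg manji bxae ibh vwc utxu iec yikp
Hunk 5: at line 5 remove [manji,bxae] add [ipde] -> 12 lines: cheoh llul ufj fjfs mdn dgcpg ipde ibh vwc utxu iec yikp
Hunk 6: at line 2 remove [ufj,fjfs,mdn] add [itdnp,gwi,ghy] -> 12 lines: cheoh llul itdnp gwi ghy dgcpg ipde ibh vwc utxu iec yikp
Final line 1: cheoh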